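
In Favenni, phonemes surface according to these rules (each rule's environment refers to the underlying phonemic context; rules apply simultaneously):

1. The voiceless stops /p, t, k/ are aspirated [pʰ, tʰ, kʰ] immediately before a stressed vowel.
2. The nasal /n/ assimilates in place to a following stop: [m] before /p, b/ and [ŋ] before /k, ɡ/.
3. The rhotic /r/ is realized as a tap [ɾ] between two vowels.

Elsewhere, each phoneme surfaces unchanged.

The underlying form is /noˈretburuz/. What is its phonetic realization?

/n/ (word-initial) is in the target of rule 2 but the environment (before a labial or velar stop) is not met → [n].
Rule 3 applies to /r/ (between /o/ and /e/: between two vowels) → [ɾ].
/t/ (between /e/ and /b/): rule 1 targets it, but not immediately before a stressed vowel → unchanged [t].
/r/ meets the environment for rule 3 (between two vowels) → [ɾ].

[noˈɾetbuɾuz]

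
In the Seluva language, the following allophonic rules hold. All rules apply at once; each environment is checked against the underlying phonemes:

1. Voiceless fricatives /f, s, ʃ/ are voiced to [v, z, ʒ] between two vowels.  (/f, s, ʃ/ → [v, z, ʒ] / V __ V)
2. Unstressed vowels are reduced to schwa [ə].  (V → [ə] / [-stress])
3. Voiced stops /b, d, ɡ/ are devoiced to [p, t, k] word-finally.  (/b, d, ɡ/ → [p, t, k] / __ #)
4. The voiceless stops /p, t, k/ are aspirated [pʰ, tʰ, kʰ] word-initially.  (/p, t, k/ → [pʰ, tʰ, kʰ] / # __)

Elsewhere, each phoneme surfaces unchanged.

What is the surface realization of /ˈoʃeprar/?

[ˈoʒəprər]

/o/ (word-initial) fails the environment for rule 2, so it stays [o].
/ʃ/ meets the environment for rule 1 (between two vowels) → [ʒ].
/e/ (between /ʃ/ and /p/): in an unstressed syllable, so rule 2 applies → [ə].
/p/ (between /e/ and /r/) is in the target of rule 4 but the environment (word-initially) is not met → [p].
/r/ (between /p/ and /a/): no rule targets it → [r].
/a/ — between /r/ and /r/, in an unstressed syllable — surfaces as [ə] (rule 2).
/r/ (word-final) is unaffected → [r].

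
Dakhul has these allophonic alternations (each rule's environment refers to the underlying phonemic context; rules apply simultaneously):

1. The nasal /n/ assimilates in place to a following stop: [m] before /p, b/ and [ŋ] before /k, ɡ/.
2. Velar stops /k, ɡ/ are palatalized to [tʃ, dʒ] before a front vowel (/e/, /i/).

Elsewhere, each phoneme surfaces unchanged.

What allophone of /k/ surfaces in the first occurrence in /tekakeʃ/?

/k/ (between /e/ and /a/) fails the environment for rule 2, so it stays [k].

[k]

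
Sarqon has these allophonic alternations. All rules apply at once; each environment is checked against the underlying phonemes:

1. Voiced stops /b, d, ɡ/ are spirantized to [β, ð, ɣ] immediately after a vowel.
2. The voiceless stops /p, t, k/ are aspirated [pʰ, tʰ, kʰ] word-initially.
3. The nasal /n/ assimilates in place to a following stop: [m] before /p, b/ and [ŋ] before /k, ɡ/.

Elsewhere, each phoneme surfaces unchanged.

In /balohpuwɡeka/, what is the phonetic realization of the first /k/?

/k/ (between /e/ and /a/) fails the environment for rule 2, so it stays [k].

[k]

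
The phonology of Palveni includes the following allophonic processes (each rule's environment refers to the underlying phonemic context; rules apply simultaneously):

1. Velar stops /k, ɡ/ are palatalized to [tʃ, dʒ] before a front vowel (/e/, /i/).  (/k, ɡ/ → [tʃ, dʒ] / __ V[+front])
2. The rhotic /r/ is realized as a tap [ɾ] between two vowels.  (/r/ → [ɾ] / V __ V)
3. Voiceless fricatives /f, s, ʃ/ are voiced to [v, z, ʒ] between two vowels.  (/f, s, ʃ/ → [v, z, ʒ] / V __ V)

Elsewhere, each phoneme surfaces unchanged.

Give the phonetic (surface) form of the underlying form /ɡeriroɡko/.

[dʒeɾiɾoɡko]

Rule 1 applies to /ɡ/ (word-initial: before a front vowel) → [dʒ].
/e/ — not in any rule's target class → [e].
/r/ meets the environment for rule 2 (between two vowels) → [ɾ].
/i/ stays [i].
Rule 2 applies to /r/ (between /i/ and /o/: between two vowels) → [ɾ].
/o/ (between /r/ and /ɡ/): no rule targets it → [o].
/ɡ/ (between /o/ and /k/): rule 1 targets it, but not before a front vowel → unchanged [ɡ].
/k/ (between /ɡ/ and /o/) fails the environment for rule 1, so it stays [k].
/o/ (word-final) is unaffected → [o].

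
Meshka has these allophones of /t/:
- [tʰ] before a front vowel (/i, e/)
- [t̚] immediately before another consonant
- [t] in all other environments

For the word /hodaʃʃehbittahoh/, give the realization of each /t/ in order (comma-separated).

[t̚], [t]

Occurrence 1 (position 11): immediately before another consonant → [t̚].
Occurrence 2 (position 12): no conditioning environment matches → elsewhere allophone [t].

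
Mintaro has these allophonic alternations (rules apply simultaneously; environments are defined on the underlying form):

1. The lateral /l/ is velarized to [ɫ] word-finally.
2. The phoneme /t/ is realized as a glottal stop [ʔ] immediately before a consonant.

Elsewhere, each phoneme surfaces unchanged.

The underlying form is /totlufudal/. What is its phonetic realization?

[toʔlufudaɫ]

/t/ (word-initial): rule 2 targets it, but not immediately before a consonant → unchanged [t].
/o/ (between /t/ and /t/): no rule targets it → [o].
/t/ — between /o/ and /l/, immediately before a consonant — surfaces as [ʔ] (rule 2).
/l/ — between /t/ and /u/; rule 1 does not apply here → [l].
/u/ (between /l/ and /f/): no rule targets it → [u].
/f/ (between /u/ and /u/): no rule targets it → [f].
/u/ (between /f/ and /d/): no rule targets it → [u].
/d/ (between /u/ and /a/): no rule targets it → [d].
/a/ (between /d/ and /l/): no rule targets it → [a].
/l/ — word-final, word-finally — surfaces as [ɫ] (rule 1).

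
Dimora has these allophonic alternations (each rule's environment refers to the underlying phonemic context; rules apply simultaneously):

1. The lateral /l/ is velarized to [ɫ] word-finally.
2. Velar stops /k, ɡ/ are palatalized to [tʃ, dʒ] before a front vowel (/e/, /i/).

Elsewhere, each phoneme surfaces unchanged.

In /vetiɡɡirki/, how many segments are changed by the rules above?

Segments that undergo a rule: /ɡ/ → [dʒ] (rule 2); /k/ → [tʃ] (rule 2).
All other segments surface unchanged.

2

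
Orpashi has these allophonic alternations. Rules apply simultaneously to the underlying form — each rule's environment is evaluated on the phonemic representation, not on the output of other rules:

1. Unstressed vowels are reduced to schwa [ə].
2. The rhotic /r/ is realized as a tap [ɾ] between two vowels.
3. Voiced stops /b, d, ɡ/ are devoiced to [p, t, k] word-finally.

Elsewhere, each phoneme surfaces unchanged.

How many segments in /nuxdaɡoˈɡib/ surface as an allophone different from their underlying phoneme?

Segments that undergo a rule: /u/ → [ə] (rule 1); /a/ → [ə] (rule 1); /o/ → [ə] (rule 1); /b/ → [p] (rule 3).
All other segments surface unchanged.

4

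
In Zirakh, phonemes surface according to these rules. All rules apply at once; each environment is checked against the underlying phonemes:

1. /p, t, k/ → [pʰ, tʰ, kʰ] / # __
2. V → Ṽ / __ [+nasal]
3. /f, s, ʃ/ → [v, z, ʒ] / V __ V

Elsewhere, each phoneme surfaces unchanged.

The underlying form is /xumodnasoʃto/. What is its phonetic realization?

[xũmodnazoʃto]

/x/ (word-initial): no rule targets it → [x].
/u/ (between /x/ and /m/) occurs before a nasal consonant → [ũ] by rule 2.
/m/ stays [m].
/o/ (between /m/ and /d/) fails the environment for rule 2, so it stays [o].
/d/ (between /o/ and /n/) is unaffected → [d].
/n/ (between /d/ and /a/): no rule targets it → [n].
/a/ (between /n/ and /s/) fails the environment for rule 2, so it stays [a].
Rule 3 applies to /s/ (between /a/ and /o/: between two vowels) → [z].
/o/ (between /s/ and /ʃ/) fails the environment for rule 2, so it stays [o].
/ʃ/ (between /o/ and /t/) is in the target of rule 3 but the environment (between two vowels) is not met → [ʃ].
/t/ — between /ʃ/ and /o/; rule 1 does not apply here → [t].
/o/ (word-final) fails the environment for rule 2, so it stays [o].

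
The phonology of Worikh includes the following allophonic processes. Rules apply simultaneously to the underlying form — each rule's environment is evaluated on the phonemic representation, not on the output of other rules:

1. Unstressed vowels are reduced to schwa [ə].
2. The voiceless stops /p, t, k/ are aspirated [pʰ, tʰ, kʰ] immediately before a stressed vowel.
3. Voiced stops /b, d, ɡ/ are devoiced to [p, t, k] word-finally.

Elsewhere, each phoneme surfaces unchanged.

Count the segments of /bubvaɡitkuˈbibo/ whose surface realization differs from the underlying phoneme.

Segments that undergo a rule: /u/ → [ə] (rule 1); /a/ → [ə] (rule 1); /i/ → [ə] (rule 1); /u/ → [ə] (rule 1); /o/ → [ə] (rule 1).
All other segments surface unchanged.

5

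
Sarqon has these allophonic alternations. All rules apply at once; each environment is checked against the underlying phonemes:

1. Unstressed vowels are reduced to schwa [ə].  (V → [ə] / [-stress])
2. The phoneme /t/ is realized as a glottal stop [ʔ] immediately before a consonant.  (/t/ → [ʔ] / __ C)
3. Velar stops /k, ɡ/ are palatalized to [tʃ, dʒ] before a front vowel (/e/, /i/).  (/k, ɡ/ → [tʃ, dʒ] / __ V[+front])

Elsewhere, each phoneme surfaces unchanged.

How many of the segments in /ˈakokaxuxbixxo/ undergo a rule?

Segments that undergo a rule: /o/ → [ə] (rule 1); /a/ → [ə] (rule 1); /u/ → [ə] (rule 1); /i/ → [ə] (rule 1); /o/ → [ə] (rule 1).
All other segments surface unchanged.

5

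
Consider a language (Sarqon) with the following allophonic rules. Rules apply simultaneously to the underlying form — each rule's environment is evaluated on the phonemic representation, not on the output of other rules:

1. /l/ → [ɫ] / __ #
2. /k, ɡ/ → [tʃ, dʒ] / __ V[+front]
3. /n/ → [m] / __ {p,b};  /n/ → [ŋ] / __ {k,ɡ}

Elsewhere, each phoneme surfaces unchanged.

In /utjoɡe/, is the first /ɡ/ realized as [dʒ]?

Yes

/ɡ/ (between /o/ and /e/): before a front vowel, so rule 2 applies → [dʒ].
The actual realization is [dʒ], which matches [dʒ].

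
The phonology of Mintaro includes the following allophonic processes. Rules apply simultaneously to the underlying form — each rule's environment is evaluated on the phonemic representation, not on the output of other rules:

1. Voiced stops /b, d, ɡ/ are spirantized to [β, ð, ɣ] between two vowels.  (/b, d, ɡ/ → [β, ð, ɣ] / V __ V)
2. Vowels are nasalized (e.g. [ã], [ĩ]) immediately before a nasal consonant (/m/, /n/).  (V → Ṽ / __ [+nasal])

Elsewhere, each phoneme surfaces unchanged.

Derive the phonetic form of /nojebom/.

[nojeβõm]

/n/ (word-initial) is unaffected → [n].
/o/ — between /n/ and /j/; rule 2 does not apply here → [o].
/j/ (between /o/ and /e/): no rule targets it → [j].
/e/ (between /j/ and /b/) fails the environment for rule 2, so it stays [e].
/b/ (between /e/ and /o/): between two vowels, so rule 1 applies → [β].
/o/ — between /b/ and /m/, before a nasal consonant — surfaces as [õ] (rule 2).
/m/ (word-final) is unaffected → [m].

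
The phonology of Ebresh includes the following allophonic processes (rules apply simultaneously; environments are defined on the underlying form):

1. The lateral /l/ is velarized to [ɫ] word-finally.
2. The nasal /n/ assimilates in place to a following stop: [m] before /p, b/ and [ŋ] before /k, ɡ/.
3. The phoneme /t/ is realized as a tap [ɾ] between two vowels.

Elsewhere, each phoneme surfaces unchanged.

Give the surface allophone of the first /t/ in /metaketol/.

/t/ — between /e/ and /a/, between two vowels — surfaces as [ɾ] (rule 3).

[ɾ]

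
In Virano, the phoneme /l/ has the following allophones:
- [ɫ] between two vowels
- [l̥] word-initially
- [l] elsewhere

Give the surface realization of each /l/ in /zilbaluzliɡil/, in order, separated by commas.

Occurrence 1 (position 3): no conditioning environment matches → elsewhere allophone [l].
Occurrence 2 (position 6): between two vowels → [ɫ].
Occurrence 3 (position 9): no conditioning environment matches → elsewhere allophone [l].
Occurrence 4 (position 13): no conditioning environment matches → elsewhere allophone [l].

[l], [ɫ], [l], [l]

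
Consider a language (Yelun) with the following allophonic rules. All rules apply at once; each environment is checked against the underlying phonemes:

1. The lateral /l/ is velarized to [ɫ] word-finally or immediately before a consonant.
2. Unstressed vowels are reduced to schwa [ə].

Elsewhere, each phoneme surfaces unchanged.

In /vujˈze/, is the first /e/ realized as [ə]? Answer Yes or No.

No

/e/ — word-final; rule 2 does not apply here → [e].
The actual realization is [e], not [ə].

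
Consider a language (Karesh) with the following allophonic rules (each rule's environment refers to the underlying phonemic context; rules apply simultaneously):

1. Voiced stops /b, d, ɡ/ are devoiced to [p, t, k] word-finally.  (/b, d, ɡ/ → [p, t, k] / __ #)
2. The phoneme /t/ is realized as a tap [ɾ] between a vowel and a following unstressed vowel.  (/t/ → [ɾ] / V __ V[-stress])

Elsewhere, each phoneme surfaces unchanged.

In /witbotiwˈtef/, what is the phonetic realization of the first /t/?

[t]

/t/ (between /i/ and /b/): rule 2 targets it, but not between a vowel and a following unstressed vowel → unchanged [t].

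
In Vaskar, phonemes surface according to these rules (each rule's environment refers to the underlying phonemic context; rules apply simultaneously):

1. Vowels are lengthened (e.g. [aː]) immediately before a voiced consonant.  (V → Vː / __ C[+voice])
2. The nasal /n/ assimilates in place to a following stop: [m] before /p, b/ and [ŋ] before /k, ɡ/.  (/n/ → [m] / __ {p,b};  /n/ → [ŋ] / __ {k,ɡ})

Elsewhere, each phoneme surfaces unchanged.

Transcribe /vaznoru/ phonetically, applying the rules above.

/v/ stays [v].
/a/ meets the environment for rule 1 (before a voiced consonant) → [aː].
/z/ — not in any rule's target class → [z].
/n/ (between /z/ and /o/): rule 2 targets it, but not before a labial or velar stop → unchanged [n].
/o/ — between /n/ and /r/, before a voiced consonant — surfaces as [oː] (rule 1).
/r/ (between /o/ and /u/): no rule targets it → [r].
/u/ — word-final; rule 1 does not apply here → [u].

[vaːznoːru]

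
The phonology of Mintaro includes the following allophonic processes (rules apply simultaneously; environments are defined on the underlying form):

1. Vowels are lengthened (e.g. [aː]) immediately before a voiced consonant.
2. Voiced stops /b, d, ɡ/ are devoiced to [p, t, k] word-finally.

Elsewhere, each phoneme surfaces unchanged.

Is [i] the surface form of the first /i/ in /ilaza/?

No

/i/ meets the environment for rule 1 (before a voiced consonant) → [iː].
The actual realization is [iː], not [i].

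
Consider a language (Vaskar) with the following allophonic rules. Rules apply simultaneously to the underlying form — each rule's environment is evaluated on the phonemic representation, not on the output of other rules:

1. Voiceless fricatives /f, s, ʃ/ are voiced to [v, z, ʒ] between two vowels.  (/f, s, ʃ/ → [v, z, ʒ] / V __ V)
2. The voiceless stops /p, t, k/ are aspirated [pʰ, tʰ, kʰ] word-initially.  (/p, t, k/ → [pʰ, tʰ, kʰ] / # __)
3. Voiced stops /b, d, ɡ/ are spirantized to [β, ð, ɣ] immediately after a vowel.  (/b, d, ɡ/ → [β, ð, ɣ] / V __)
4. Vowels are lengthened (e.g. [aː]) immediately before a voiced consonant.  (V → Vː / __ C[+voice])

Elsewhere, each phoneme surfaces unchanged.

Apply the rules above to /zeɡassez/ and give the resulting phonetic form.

/e/ meets the environment for rule 4 (before a voiced consonant) → [eː].
/ɡ/ (between /e/ and /a/): immediately after a vowel, so rule 3 applies → [ɣ].
/a/ (between /ɡ/ and /s/) fails the environment for rule 4, so it stays [a].
/s/ (between /a/ and /s/) fails the environment for rule 1, so it stays [s].
/s/ (between /s/ and /e/) is in the target of rule 1 but the environment (between two vowels) is not met → [s].
Rule 4 applies to /e/ (between /s/ and /z/: before a voiced consonant) → [eː].

[zeːɣasseːz]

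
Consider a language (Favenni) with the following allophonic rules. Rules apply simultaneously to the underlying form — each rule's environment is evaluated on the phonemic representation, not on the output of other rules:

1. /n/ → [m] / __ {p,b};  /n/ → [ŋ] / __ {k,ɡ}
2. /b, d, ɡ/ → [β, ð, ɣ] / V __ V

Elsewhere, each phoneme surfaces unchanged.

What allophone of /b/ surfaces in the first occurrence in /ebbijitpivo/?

[b]

/b/ — between /e/ and /b/; rule 2 does not apply here → [b].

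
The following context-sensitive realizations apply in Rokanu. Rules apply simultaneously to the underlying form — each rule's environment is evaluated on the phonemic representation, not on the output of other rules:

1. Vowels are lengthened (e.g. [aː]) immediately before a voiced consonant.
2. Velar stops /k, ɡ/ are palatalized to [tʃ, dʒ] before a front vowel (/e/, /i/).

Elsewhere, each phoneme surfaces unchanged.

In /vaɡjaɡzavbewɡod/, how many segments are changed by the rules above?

5

Segments that undergo a rule: /a/ → [aː] (rule 1); /a/ → [aː] (rule 1); /a/ → [aː] (rule 1); /e/ → [eː] (rule 1); /o/ → [oː] (rule 1).
All other segments surface unchanged.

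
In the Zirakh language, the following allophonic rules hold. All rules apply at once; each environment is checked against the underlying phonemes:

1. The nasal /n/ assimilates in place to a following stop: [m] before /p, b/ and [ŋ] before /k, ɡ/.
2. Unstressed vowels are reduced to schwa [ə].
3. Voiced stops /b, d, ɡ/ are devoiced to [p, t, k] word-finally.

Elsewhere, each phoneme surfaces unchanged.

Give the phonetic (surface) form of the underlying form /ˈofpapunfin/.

[ˈofpəpənfən]

/o/ (word-initial) is in the target of rule 2 but the environment (in an unstressed syllable) is not met → [o].
/f/ (between /o/ and /p/) is unaffected → [f].
/p/ — not in any rule's target class → [p].
/a/ (between /p/ and /p/) occurs in an unstressed syllable → [ə] by rule 2.
/p/ (between /a/ and /u/): no rule targets it → [p].
/u/ meets the environment for rule 2 (in an unstressed syllable) → [ə].
/n/ (between /u/ and /f/) fails the environment for rule 1, so it stays [n].
/f/ stays [f].
/i/ — between /f/ and /n/, in an unstressed syllable — surfaces as [ə] (rule 2).
/n/ — word-final; rule 1 does not apply here → [n].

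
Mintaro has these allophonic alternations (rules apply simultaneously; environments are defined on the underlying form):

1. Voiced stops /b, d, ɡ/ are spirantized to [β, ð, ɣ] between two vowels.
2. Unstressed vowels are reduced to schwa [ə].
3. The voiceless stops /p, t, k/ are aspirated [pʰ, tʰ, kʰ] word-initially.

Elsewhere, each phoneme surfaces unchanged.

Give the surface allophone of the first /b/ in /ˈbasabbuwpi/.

/b/ — word-initial; rule 1 does not apply here → [b].

[b]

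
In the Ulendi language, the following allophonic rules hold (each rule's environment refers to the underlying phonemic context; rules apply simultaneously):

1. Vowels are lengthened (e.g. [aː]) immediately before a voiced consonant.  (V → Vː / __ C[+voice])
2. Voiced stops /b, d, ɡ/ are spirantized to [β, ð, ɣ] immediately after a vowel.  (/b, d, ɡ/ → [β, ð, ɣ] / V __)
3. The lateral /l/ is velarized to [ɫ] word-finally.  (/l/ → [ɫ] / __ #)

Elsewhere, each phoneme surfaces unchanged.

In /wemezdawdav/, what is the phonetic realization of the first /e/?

/e/ (between /w/ and /m/) occurs before a voiced consonant → [eː] by rule 1.

[eː]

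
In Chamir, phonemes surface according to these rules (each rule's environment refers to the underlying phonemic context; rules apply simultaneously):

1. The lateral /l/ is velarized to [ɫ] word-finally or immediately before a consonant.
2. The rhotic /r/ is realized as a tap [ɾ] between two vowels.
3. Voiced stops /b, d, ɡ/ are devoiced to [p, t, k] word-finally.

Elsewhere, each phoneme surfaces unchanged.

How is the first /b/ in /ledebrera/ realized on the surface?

/b/ — between /e/ and /r/; rule 3 does not apply here → [b].

[b]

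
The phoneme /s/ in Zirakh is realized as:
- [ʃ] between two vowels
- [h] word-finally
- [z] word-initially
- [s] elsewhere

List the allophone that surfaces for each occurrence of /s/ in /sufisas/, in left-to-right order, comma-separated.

Occurrence 1 (position 1): word-initially → [z].
Occurrence 2 (position 5): between two vowels → [ʃ].
Occurrence 3 (position 7): word-finally → [h].

[z], [ʃ], [h]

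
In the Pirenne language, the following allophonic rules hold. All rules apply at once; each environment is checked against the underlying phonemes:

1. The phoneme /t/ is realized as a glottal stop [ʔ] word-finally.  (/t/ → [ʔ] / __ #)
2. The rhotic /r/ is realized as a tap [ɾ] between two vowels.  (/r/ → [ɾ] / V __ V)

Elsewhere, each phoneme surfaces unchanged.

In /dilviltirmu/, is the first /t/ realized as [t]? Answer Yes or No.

Yes

/t/ (between /l/ and /i/) fails the environment for rule 1, so it stays [t].
The actual realization is [t], which matches [t].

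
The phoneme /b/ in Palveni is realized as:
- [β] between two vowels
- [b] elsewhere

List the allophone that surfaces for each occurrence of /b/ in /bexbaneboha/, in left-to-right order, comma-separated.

Occurrence 1 (position 1): no conditioning environment matches → elsewhere allophone [b].
Occurrence 2 (position 4): no conditioning environment matches → elsewhere allophone [b].
Occurrence 3 (position 8): between two vowels → [β].

[b], [b], [β]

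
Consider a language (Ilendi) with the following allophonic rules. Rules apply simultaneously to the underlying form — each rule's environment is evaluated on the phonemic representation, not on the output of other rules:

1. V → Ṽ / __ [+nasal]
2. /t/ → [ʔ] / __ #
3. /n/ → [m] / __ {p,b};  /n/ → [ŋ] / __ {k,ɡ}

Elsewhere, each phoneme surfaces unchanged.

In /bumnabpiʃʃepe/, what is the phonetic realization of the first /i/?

/i/ (between /p/ and /ʃ/): rule 1 targets it, but not before a nasal consonant → unchanged [i].

[i]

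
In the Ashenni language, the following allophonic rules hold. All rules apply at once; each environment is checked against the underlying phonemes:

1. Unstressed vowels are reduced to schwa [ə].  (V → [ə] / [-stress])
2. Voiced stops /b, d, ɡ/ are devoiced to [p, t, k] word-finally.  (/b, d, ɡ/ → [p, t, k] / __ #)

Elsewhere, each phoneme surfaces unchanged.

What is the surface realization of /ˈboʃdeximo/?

/b/ — word-initial; rule 2 does not apply here → [b].
/o/ (between /b/ and /ʃ/) fails the environment for rule 1, so it stays [o].
/d/ (between /ʃ/ and /e/): rule 2 targets it, but not word-finally → unchanged [d].
Rule 1 applies to /e/ (between /d/ and /x/: in an unstressed syllable) → [ə].
/i/ (between /x/ and /m/): in an unstressed syllable, so rule 1 applies → [ə].
/o/ meets the environment for rule 1 (in an unstressed syllable) → [ə].

[ˈboʃdəxəmə]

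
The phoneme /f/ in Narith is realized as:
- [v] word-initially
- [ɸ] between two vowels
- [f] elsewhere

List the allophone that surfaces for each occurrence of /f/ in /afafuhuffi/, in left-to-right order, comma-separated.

[ɸ], [ɸ], [f], [f]

Occurrence 1 (position 2): between two vowels → [ɸ].
Occurrence 2 (position 4): between two vowels → [ɸ].
Occurrence 3 (position 8): no conditioning environment matches → elsewhere allophone [f].
Occurrence 4 (position 9): no conditioning environment matches → elsewhere allophone [f].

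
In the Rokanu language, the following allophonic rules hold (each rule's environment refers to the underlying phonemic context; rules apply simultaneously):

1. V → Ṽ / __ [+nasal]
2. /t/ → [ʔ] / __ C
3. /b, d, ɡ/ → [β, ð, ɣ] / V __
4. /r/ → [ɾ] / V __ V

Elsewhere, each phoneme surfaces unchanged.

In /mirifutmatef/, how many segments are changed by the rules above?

Segments that undergo a rule: /r/ → [ɾ] (rule 4); /t/ → [ʔ] (rule 2).
All other segments surface unchanged.

2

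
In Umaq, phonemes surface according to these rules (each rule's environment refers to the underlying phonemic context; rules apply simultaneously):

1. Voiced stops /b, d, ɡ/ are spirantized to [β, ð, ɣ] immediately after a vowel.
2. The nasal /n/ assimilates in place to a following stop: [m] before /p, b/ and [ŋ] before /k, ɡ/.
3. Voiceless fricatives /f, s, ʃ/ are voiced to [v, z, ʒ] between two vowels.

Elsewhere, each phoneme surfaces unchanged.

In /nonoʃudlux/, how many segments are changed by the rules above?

2

Segments that undergo a rule: /ʃ/ → [ʒ] (rule 3); /d/ → [ð] (rule 1).
All other segments surface unchanged.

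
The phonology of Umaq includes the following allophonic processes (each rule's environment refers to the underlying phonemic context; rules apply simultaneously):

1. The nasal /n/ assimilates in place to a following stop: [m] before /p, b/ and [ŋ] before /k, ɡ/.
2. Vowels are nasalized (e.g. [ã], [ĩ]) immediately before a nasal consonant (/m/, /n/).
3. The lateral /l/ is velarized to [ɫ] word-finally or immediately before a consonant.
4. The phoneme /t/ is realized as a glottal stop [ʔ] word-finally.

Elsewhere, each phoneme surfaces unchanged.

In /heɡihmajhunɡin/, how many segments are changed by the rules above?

3

Segments that undergo a rule: /u/ → [ũ] (rule 2); /n/ → [ŋ] (rule 1); /i/ → [ĩ] (rule 2).
All other segments surface unchanged.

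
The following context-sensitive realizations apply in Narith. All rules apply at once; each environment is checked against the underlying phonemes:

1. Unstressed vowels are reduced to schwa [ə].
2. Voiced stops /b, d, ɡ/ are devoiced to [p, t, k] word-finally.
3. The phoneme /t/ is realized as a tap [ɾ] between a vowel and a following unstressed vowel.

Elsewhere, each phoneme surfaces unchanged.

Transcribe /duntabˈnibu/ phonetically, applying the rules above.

[dəntəbˈnibə]

/d/ — word-initial; rule 2 does not apply here → [d].
/u/ meets the environment for rule 1 (in an unstressed syllable) → [ə].
/n/ stays [n].
/t/ (between /n/ and /a/): rule 3 targets it, but not between a vowel and a following unstressed vowel → unchanged [t].
/a/ meets the environment for rule 1 (in an unstressed syllable) → [ə].
/b/ — between /a/ and /n/; rule 2 does not apply here → [b].
/n/ — not in any rule's target class → [n].
/i/ (between /n/ and /b/) fails the environment for rule 1, so it stays [i].
/b/ (between /i/ and /u/) fails the environment for rule 2, so it stays [b].
/u/ meets the environment for rule 1 (in an unstressed syllable) → [ə].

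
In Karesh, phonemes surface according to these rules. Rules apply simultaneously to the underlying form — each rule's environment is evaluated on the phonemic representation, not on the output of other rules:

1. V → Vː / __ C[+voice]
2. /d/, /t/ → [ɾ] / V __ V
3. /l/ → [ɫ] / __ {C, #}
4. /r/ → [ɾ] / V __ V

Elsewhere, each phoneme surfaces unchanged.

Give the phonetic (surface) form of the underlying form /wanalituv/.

/w/ (word-initial) is unaffected → [w].
/a/ — between /w/ and /n/, before a voiced consonant — surfaces as [aː] (rule 1).
/n/ stays [n].
/a/ — between /n/ and /l/, before a voiced consonant — surfaces as [aː] (rule 1).
/l/ (between /a/ and /i/) fails the environment for rule 3, so it stays [l].
/i/ (between /l/ and /t/) is in the target of rule 1 but the environment (before a voiced consonant) is not met → [i].
/t/ — between /i/ and /u/, between two vowels — surfaces as [ɾ] (rule 2).
/u/ — between /t/ and /v/, before a voiced consonant — surfaces as [uː] (rule 1).
/v/ (word-final): no rule targets it → [v].

[waːnaːliɾuːv]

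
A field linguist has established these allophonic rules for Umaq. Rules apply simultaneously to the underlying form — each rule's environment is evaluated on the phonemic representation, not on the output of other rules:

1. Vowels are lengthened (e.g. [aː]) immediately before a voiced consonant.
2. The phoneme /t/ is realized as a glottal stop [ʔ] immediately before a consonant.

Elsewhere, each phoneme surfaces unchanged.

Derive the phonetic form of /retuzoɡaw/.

[retuːzoːɡaːw]

/r/ — not in any rule's target class → [r].
/e/ (between /r/ and /t/) fails the environment for rule 1, so it stays [e].
/t/ (between /e/ and /u/): rule 2 targets it, but not immediately before a consonant → unchanged [t].
/u/ (between /t/ and /z/): before a voiced consonant, so rule 1 applies → [uː].
/z/ — not in any rule's target class → [z].
/o/ (between /z/ and /ɡ/) occurs before a voiced consonant → [oː] by rule 1.
/ɡ/ stays [ɡ].
Rule 1 applies to /a/ (between /ɡ/ and /w/: before a voiced consonant) → [aː].
/w/ — not in any rule's target class → [w].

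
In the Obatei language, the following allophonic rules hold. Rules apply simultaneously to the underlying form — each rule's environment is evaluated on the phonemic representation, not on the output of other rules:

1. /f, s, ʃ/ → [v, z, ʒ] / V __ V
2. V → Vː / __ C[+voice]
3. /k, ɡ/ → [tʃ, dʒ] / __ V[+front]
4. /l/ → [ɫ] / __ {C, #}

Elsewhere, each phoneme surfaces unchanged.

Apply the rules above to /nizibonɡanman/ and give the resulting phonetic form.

/n/ (word-initial) is unaffected → [n].
Rule 2 applies to /i/ (between /n/ and /z/: before a voiced consonant) → [iː].
/z/ — not in any rule's target class → [z].
/i/ (between /z/ and /b/): before a voiced consonant, so rule 2 applies → [iː].
/b/ — not in any rule's target class → [b].
/o/ meets the environment for rule 2 (before a voiced consonant) → [oː].
/n/ (between /o/ and /ɡ/): no rule targets it → [n].
/ɡ/ — between /n/ and /a/; rule 3 does not apply here → [ɡ].
/a/ (between /ɡ/ and /n/) occurs before a voiced consonant → [aː] by rule 2.
/n/ — not in any rule's target class → [n].
/m/ — not in any rule's target class → [m].
/a/ (between /m/ and /n/): before a voiced consonant, so rule 2 applies → [aː].
/n/ (word-final): no rule targets it → [n].

[niːziːboːnɡaːnmaːn]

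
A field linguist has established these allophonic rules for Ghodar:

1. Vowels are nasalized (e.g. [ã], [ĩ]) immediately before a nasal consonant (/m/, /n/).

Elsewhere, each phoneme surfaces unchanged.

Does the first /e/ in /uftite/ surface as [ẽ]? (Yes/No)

No

/e/ (word-final) fails the environment for rule 1, so it stays [e].
The actual realization is [e], not [ẽ].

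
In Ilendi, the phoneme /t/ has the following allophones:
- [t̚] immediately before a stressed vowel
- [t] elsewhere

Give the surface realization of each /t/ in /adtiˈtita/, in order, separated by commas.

[t], [t̚], [t]

Occurrence 1 (position 3): no conditioning environment matches → elsewhere allophone [t].
Occurrence 2 (position 5): immediately before a stressed vowel → [t̚].
Occurrence 3 (position 7): no conditioning environment matches → elsewhere allophone [t].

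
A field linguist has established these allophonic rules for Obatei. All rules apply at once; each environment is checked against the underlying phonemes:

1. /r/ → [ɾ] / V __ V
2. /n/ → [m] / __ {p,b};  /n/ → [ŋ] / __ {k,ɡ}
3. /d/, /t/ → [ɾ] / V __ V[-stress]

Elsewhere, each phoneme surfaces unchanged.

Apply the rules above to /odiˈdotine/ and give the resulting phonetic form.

[oɾiˈdoɾine]

/o/ (word-initial) is unaffected → [o].
/d/ (between /o/ and /i/): between a vowel and a following unstressed vowel, so rule 3 applies → [ɾ].
/i/ (between /d/ and /d/) is unaffected → [i].
/d/ — between /i/ and /o/; rule 3 does not apply here → [d].
/o/ (between /d/ and /t/) is unaffected → [o].
Rule 3 applies to /t/ (between /o/ and /i/: between a vowel and a following unstressed vowel) → [ɾ].
/i/ stays [i].
/n/ (between /i/ and /e/): rule 2 targets it, but not before a labial or velar stop → unchanged [n].
/e/ stays [e].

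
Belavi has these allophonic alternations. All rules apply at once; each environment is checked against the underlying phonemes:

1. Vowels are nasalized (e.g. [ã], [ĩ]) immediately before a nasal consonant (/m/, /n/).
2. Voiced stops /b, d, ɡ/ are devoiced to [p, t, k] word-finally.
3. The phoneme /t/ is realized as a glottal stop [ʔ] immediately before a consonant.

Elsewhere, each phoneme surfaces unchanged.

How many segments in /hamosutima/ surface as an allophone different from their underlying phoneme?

2

Segments that undergo a rule: /a/ → [ã] (rule 1); /i/ → [ĩ] (rule 1).
All other segments surface unchanged.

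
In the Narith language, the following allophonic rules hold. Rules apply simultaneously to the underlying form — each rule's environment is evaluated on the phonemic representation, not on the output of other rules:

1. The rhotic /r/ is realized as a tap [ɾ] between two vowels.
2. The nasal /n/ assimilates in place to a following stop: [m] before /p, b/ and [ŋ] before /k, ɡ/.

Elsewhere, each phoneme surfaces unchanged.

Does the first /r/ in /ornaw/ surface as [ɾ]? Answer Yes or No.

/r/ — between /o/ and /n/; rule 1 does not apply here → [r].
The actual realization is [r], not [ɾ].

No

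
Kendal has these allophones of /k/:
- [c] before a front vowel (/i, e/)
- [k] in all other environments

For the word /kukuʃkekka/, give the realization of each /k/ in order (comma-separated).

[k], [k], [c], [k], [k]

Occurrence 1 (position 1): no conditioning environment matches → elsewhere allophone [k].
Occurrence 2 (position 3): no conditioning environment matches → elsewhere allophone [k].
Occurrence 3 (position 6): before a front vowel → [c].
Occurrence 4 (position 8): no conditioning environment matches → elsewhere allophone [k].
Occurrence 5 (position 9): no conditioning environment matches → elsewhere allophone [k].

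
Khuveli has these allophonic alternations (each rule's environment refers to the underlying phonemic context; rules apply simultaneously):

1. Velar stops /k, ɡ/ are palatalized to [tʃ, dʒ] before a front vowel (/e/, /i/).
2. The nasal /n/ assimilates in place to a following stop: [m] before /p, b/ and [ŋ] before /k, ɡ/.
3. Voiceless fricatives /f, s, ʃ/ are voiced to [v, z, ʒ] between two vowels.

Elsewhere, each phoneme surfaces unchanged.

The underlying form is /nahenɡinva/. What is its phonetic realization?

[naheŋdʒinva]

/n/ (word-initial) fails the environment for rule 2, so it stays [n].
/n/ (between /e/ and /ɡ/): before a labial or velar stop, so rule 2 applies → [ŋ].
Rule 1 applies to /ɡ/ (between /n/ and /i/: before a front vowel) → [dʒ].
/n/ — between /i/ and /v/; rule 2 does not apply here → [n].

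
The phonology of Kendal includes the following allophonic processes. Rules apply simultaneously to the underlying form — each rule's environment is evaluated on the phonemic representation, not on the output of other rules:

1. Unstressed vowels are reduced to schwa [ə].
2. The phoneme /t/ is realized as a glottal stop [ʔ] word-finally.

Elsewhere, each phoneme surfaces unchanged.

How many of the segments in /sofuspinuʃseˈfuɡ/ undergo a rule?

5

Segments that undergo a rule: /o/ → [ə] (rule 1); /u/ → [ə] (rule 1); /i/ → [ə] (rule 1); /u/ → [ə] (rule 1); /e/ → [ə] (rule 1).
All other segments surface unchanged.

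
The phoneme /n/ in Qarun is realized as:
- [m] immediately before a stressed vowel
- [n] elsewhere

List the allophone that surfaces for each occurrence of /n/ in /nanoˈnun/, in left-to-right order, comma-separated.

[n], [n], [m], [n]

Occurrence 1 (position 1): no conditioning environment matches → elsewhere allophone [n].
Occurrence 2 (position 3): no conditioning environment matches → elsewhere allophone [n].
Occurrence 3 (position 5): immediately before a stressed vowel → [m].
Occurrence 4 (position 7): no conditioning environment matches → elsewhere allophone [n].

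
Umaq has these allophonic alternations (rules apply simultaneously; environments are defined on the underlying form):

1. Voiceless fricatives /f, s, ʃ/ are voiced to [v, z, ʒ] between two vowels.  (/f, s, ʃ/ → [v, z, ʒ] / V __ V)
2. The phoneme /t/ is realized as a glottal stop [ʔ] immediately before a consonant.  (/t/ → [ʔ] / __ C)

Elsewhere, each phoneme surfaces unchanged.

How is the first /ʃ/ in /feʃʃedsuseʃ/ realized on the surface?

[ʃ]

/ʃ/ (between /e/ and /ʃ/): rule 1 targets it, but not between two vowels → unchanged [ʃ].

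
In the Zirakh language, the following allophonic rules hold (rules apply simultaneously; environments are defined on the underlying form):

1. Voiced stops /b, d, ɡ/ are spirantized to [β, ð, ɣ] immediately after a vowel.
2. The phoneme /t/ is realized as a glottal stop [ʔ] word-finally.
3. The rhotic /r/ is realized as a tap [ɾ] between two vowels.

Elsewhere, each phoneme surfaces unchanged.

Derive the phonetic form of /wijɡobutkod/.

/w/ (word-initial) is unaffected → [w].
/i/ (between /w/ and /j/): no rule targets it → [i].
/j/ stays [j].
/ɡ/ — between /j/ and /o/; rule 1 does not apply here → [ɡ].
/o/ (between /ɡ/ and /b/) is unaffected → [o].
/b/ (between /o/ and /u/): immediately after a vowel, so rule 1 applies → [β].
/u/ (between /b/ and /t/) is unaffected → [u].
/t/ — between /u/ and /k/; rule 2 does not apply here → [t].
/k/ — not in any rule's target class → [k].
/o/ (between /k/ and /d/): no rule targets it → [o].
/d/ meets the environment for rule 1 (immediately after a vowel) → [ð].

[wijɡoβutkoð]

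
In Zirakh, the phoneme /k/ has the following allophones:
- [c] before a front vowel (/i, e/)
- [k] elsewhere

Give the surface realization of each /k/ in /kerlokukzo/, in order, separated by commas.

[c], [k], [k]

Occurrence 1 (position 1): before a front vowel → [c].
Occurrence 2 (position 6): no conditioning environment matches → elsewhere allophone [k].
Occurrence 3 (position 8): no conditioning environment matches → elsewhere allophone [k].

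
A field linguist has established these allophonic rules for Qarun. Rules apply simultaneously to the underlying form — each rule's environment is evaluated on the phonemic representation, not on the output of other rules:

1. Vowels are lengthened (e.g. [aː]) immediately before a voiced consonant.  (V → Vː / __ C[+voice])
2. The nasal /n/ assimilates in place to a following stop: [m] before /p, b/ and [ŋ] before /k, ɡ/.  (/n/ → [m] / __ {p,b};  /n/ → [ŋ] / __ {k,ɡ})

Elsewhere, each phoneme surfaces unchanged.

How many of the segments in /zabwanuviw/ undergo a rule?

4

Segments that undergo a rule: /a/ → [aː] (rule 1); /a/ → [aː] (rule 1); /u/ → [uː] (rule 1); /i/ → [iː] (rule 1).
All other segments surface unchanged.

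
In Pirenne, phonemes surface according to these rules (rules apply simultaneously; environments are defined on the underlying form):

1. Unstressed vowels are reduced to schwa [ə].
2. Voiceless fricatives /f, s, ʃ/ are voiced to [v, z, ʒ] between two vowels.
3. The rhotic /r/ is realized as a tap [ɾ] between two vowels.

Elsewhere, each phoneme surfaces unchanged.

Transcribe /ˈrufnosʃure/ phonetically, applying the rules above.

/r/ (word-initial): rule 3 targets it, but not between two vowels → unchanged [r].
/u/ — between /r/ and /f/; rule 1 does not apply here → [u].
/f/ (between /u/ and /n/): rule 2 targets it, but not between two vowels → unchanged [f].
/o/ meets the environment for rule 1 (in an unstressed syllable) → [ə].
/s/ — between /o/ and /ʃ/; rule 2 does not apply here → [s].
/ʃ/ (between /s/ and /u/) is in the target of rule 2 but the environment (between two vowels) is not met → [ʃ].
/u/ (between /ʃ/ and /r/) occurs in an unstressed syllable → [ə] by rule 1.
/r/ meets the environment for rule 3 (between two vowels) → [ɾ].
Rule 1 applies to /e/ (word-final: in an unstressed syllable) → [ə].

[ˈrufnəsʃəɾə]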